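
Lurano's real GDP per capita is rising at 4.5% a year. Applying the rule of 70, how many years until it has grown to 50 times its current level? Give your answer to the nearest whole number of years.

One doubling takes 70/4.5 = 15.56 years.
Reaching 50× takes log₂(50) ≈ 5.64 doublings.
5.64 × 15.56 ≈ 88 years.

approximately 88 years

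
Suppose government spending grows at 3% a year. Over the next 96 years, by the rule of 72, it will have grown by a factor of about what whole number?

Doubling time ≈ 72/3 = 24.00 years.
96/24.00 ≈ 4 doublings, so about 2^4 = 16×.

≈ 16 times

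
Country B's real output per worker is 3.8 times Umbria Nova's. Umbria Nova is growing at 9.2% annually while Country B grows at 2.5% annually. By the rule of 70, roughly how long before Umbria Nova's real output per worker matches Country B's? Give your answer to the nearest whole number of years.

20 years

The growth-rate gap is 9.2% − 2.5% = 6.7 percentage points.
So the ratio between them halves every 70/6.7 ≈ 10.45 years.
A 3.8 times gap takes log₂(3.8) ≈ 1.93 halvings to close: 1.93 × 10.45 ≈ 20 years.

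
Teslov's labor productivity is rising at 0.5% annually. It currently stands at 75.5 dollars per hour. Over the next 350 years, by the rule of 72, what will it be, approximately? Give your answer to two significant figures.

around 410 dollars per hour

Doubling time ≈ 72/0.5 = 144.00 years.
350 years is 350/144.00 ≈ 2.43 doublings, a factor of 2^2.43 ≈ 5.39.
75.5 × 5.39 ≈ 410 dollars per hour.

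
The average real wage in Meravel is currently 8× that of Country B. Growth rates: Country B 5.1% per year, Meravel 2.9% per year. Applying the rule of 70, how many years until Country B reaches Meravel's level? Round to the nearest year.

The growth-rate gap is 5.1% − 2.9% = 2.2 percentage points.
So the ratio between them halves every 70/2.2 ≈ 31.82 years.
An 8× gap closes after 3 halvings: 3 × 31.82 ≈ 95 years.

about 95 years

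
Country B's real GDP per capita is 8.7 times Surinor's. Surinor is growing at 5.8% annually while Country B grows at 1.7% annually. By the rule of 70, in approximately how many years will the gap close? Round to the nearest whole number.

53 years

Surinor gains on Country B at 5.8% − 1.7% = 4.1 points a year.
At that relative rate the gap halves every 70/4.1 ≈ 17.07 years.
An 8.7 times gap takes log₂(8.7) ≈ 3.12 halvings to close: 3.12 × 17.07 ≈ 53 years.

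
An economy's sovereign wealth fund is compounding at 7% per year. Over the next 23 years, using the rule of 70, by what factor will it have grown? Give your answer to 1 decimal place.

Doubling time ≈ 70/7 = 10.00 years.
23 years / 10.00 ≈ 2.30 doublings → factor 2^2.30 ≈ 4.9.

around 4.9 times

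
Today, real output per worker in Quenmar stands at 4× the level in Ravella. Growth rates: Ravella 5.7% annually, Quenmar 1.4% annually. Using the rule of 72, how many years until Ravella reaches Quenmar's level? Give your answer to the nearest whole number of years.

roughly 33 years

Ravella gains on Quenmar at 5.7% − 1.4% = 4.3 points a year.
At that relative rate the gap halves every 72/4.3 ≈ 16.74 years.
A 4× gap closes after 2 halvings: 2 × 16.74 ≈ 33 years.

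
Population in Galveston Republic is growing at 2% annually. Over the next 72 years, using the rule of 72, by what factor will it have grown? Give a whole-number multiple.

At 2% one doubling takes ≈ 36.00 years; 72 years is 2 of them, so ×4.

4 times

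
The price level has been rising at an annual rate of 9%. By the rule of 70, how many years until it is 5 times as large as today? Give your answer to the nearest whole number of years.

One doubling takes 70/9 = 7.78 years.
Reaching 5× takes log₂(5) ≈ 2.32 doublings.
2.32 × 7.78 ≈ 18 years.

around 18 years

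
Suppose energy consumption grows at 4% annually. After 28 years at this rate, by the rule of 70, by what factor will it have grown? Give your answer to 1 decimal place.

Doubling time ≈ 70/4 = 17.50 years.
28 years / 17.50 ≈ 1.60 doublings → factor 2^1.60 ≈ 3.0.

around 3.0 times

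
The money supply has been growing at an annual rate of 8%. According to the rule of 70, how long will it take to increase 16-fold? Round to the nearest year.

Doubling time ≈ 70/8 = 8.75 years.
16 = 2^4, so 4 doublings → 35 years.

approximately 35 years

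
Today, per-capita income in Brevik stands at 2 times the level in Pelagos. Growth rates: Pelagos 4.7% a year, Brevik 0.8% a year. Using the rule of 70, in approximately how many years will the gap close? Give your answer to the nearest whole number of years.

What matters is the difference: 3.9 pp.
Rule of 70 on the gap: the ratio halves every 70/3.9 ≈ 17.95 years.
A 2 times gap closes after 1 halving: 1 × 17.95 ≈ 18 years.

≈ 18 years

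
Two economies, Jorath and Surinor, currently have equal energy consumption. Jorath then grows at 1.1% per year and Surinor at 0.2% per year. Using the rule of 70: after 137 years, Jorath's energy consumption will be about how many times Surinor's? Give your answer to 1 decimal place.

Only the 0.9-point difference matters.
70/0.9 ≈ 77.78 years per doubling of the ratio; 137 years gives 1.76 doublings, so ≈ 3.4×.

about 3.4 times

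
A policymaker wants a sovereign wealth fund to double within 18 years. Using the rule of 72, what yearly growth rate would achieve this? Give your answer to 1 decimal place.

72 / 18 ≈ 4.00, so about 4.0% per year.

roughly 4.0%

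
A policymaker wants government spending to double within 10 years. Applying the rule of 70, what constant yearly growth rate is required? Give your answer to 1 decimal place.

70 / 10 ≈ 7.00, so about 7.0% per year.

7.0%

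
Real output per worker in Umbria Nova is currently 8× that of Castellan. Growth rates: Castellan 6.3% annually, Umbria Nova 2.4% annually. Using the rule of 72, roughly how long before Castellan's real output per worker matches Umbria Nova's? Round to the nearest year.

roughly 55 years

The growth-rate gap is 6.3% − 2.4% = 3.9 percentage points.
So the ratio between them halves every 72/3.9 ≈ 18.46 years.
An 8× gap closes after 3 halvings: 3 × 18.46 ≈ 55 years.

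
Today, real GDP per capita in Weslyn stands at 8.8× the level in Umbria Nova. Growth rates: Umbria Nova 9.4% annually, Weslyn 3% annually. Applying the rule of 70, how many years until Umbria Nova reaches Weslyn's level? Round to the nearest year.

about 34 years

Umbria Nova gains on Weslyn at 9.4% − 3% = 6.4 points a year.
At that relative rate the gap halves every 70/6.4 ≈ 10.94 years.
An 8.8× gap takes log₂(8.8) ≈ 3.14 halvings to close: 3.14 × 10.94 ≈ 34 years.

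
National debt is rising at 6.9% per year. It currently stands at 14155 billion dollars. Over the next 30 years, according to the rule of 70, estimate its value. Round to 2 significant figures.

approximately 110000 billion dollars

It doubles every 70/6.9 ≈ 10.14 years, so 30 years is 2.96 doublings.
2^2.96 ≈ 7.78; 14155 × 7.78 ≈ 110000 billion dollars.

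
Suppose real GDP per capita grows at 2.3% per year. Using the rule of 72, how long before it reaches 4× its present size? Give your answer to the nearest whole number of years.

roughly 63 years

One doubling takes 72/2.3 = 31.30 years.
Getting to 4× needs 2 doublings: 2 × 31.30 ≈ 63 years.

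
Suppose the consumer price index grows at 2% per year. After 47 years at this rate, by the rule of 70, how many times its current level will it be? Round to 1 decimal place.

Doubles every ≈ 35.00 years (70/2).
47 years is 1.34 doublings; 2^1.34 ≈ 2.5×.

2.5 times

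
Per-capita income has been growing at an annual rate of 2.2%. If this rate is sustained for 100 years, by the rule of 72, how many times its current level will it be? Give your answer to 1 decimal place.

roughly 8.3 times

Doubles every ≈ 32.73 years (72/2.2).
100 years is 3.06 doublings; 2^3.06 ≈ 8.3×.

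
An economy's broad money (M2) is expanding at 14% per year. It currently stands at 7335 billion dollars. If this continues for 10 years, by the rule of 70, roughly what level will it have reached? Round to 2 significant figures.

roughly 29000 billion dollars

Doubling time ≈ 70/14 = 5.00 years.
10 years is 10/5.00 ≈ 2.00 doublings, a factor of 2^2.00 ≈ 4.00.
7335 × 4.00 ≈ 29000 billion dollars.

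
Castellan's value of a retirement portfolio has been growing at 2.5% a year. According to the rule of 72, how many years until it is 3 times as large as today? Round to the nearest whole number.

Doubling time ≈ 72/2.5 = 28.80 years.
3× is log₂ 3 ≈ 1.58 doublings, so ≈ 1.58 × 28.80 = 46 years.

about 46 years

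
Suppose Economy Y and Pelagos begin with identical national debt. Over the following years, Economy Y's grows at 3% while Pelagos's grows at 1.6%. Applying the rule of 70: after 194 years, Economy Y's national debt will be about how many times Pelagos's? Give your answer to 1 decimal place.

Only the 1.4-point difference matters.
70/1.4 ≈ 50.00 years per doubling of the ratio; 194 years gives 3.88 doublings, so ≈ 14.7×.

approximately 14.7 times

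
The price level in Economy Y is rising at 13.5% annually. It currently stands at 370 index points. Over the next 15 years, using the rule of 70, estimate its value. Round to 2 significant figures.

≈ 2700 index points

Doubling time ≈ 70/13.5 = 5.19 years.
15 years is 15/5.19 ≈ 2.89 doublings, a factor of 2^2.89 ≈ 7.41.
370 × 7.41 ≈ 2700 index points.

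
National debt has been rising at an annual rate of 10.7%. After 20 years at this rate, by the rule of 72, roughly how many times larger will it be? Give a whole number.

around 8 times

At 10.7% one doubling takes ≈ 6.73 years; 20 years is 3 of them, so ×8.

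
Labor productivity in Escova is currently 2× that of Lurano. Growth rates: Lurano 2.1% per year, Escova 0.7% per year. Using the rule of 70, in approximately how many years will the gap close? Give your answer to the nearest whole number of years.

Lurano gains on Escova at 2.1% − 0.7% = 1.4 points a year.
At that relative rate the gap halves every 70/1.4 ≈ 50.00 years.
A 2× gap closes after 1 halving: 1 × 50.00 ≈ 50 years.

around 50 years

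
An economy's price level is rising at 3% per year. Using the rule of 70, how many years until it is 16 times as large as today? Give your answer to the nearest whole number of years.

about 93 years

Doubling time ≈ 70/3 = 23.33 years.
Getting to 16× needs 4 doublings: 4 × 23.33 ≈ 93 years.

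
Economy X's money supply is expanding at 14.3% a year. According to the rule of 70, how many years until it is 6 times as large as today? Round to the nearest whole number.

around 13 years

Doubling time ≈ 70/14.3 = 4.90 years.
6× is log₂ 6 ≈ 2.58 doublings, so ≈ 2.58 × 4.90 = 13 years.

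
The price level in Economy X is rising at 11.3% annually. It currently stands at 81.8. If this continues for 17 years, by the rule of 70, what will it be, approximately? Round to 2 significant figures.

approximately 550

Doubling time ≈ 70/11.3 = 6.19 years.
17 years is 17/6.19 ≈ 2.75 doublings, a factor of 2^2.75 ≈ 6.73.
81.8 × 6.73 ≈ 550.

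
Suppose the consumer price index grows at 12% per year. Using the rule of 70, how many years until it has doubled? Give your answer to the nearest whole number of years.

6 years

70/12 ≈ 5.83, so it doubles roughly every 6 years.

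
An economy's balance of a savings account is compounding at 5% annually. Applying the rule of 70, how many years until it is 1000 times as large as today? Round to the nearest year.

At 5% it doubles every 70/5 ≈ 14.00 years.
Reaching 1000× takes log₂(1000) ≈ 9.97 doublings.
9.97 × 14.00 ≈ 140 years.

140 years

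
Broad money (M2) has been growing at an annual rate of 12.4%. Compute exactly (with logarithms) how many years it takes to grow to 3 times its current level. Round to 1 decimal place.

t = ln(3) / ln(1 + 0.124) = 1.0986 / 0.116894 ≈ 9.40.

9.4 years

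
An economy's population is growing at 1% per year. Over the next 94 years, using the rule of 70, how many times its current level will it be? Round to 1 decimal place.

Doubles every ≈ 70.00 years (70/1).
94 years is 1.34 doublings; 2^1.34 ≈ 2.5×.

approximately 2.5 times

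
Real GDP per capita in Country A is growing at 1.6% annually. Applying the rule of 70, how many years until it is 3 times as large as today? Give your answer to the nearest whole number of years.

approximately 69 years

At 1.6% it doubles every 70/1.6 ≈ 43.75 years.
Reaching 3× takes log₂(3) ≈ 1.58 doublings.
1.58 × 43.75 ≈ 69 years.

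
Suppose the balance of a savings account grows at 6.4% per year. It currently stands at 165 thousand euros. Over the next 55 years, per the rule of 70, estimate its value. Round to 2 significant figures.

approximately 5400 thousand euros

It doubles every 70/6.4 ≈ 10.94 years, so 55 years is 5.03 doublings.
2^5.03 ≈ 32.67; 165 × 32.67 ≈ 5400 thousand euros.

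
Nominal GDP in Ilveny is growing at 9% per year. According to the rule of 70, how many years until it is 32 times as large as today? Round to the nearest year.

39 years

Doubling time ≈ 70/9 = 7.78 years.
32× is 5 doublings, so 5 × 7.78 ≈ 39 years.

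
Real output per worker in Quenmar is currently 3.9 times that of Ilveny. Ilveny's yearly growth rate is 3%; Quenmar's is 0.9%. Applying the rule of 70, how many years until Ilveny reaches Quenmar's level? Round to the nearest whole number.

Ilveny gains on Quenmar at 3% − 0.9% = 2.1 points a year.
At that relative rate the gap halves every 70/2.1 ≈ 33.33 years.
A 3.9 times gap takes log₂(3.9) ≈ 1.96 halvings to close: 1.96 × 33.33 ≈ 65 years.

roughly 65 years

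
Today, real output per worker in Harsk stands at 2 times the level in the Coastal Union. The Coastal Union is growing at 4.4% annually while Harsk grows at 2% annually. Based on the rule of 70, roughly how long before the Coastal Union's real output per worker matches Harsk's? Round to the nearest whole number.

What matters is the difference: 2.4 pp.
Rule of 70 on the gap: the ratio halves every 70/2.4 ≈ 29.17 years.
A 2 times gap closes after 1 halving: 1 × 29.17 ≈ 29 years.

29 years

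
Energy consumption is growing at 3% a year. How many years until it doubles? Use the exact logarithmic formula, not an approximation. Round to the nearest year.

t = ln(2) / ln(1 + 0.03) = 0.6931 / 0.029559 ≈ 23.45.
≈ 23 years.

23 years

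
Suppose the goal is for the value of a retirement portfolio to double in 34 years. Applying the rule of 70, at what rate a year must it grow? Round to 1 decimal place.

approximately 2.1%

70 / 34 ≈ 2.06, so about 2.1% a year.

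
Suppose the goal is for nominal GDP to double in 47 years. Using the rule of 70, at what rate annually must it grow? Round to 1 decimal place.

70 / 47 ≈ 1.49, so about 1.5% annually.

about 1.5% annually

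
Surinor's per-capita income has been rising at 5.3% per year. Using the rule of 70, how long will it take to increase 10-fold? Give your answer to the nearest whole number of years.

Doubling time ≈ 70/5.3 = 13.21 years.
Reaching 10× takes log₂(10) ≈ 3.32 doublings.
3.32 × 13.21 ≈ 44 years.

about 44 years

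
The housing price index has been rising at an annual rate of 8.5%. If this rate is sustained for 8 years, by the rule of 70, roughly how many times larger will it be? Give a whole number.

around 2 times

70/8.5 ≈ 8.24 years per doubling.
8 years fits 1 doubling: 2^1 = 2.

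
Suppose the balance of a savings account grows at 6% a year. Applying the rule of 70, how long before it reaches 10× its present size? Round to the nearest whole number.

At 6% it doubles every 70/6 ≈ 11.67 years.
10× is log₂ 10 ≈ 3.32 doublings, so ≈ 3.32 × 11.67 = 39 years.

39 years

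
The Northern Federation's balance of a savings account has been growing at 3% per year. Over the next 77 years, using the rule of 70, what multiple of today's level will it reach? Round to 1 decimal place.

about 9.8 times

Doubling time ≈ 70/3 = 23.33 years.
77 years / 23.33 ≈ 3.30 doublings → factor 2^3.30 ≈ 9.8.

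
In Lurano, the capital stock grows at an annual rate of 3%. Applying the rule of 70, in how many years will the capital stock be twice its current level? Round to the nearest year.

≈ 23 years

70/3 ≈ 23.33, so it doubles roughly every 23 years.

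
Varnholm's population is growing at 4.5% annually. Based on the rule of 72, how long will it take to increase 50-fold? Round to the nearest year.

At 4.5% it doubles every 72/4.5 ≈ 16.00 years.
Reaching 50× takes log₂(50) ≈ 5.64 doublings.
5.64 × 16.00 ≈ 90 years.

about 90 years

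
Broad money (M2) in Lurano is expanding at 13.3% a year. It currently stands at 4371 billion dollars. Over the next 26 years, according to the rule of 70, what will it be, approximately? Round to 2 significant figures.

130000 billion dollars

Doubling time ≈ 70/13.3 = 5.26 years.
26 years is 26/5.26 ≈ 4.94 doublings, a factor of 2^4.94 ≈ 30.70.
4371 × 30.70 ≈ 130000 billion dollars.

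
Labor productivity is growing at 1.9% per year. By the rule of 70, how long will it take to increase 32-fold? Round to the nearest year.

At 1.9% it doubles every 70/1.9 ≈ 36.84 years.
32 = 2^5, so 5 doublings → 184 years.

approximately 184 years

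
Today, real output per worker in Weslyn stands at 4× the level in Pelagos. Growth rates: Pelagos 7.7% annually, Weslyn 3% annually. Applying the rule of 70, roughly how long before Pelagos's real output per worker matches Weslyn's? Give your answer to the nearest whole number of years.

roughly 30 years

Pelagos gains on Weslyn at 7.7% − 3% = 4.7 points a year.
At that relative rate the gap halves every 70/4.7 ≈ 14.89 years.
A 4× gap closes after 2 halvings: 2 × 14.89 ≈ 30 years.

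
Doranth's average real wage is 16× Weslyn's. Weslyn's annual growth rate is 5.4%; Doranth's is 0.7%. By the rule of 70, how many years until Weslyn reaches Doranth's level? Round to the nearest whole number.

60 years

Weslyn gains on Doranth at 5.4% − 0.7% = 4.7 points a year.
At that relative rate the gap halves every 70/4.7 ≈ 14.89 years.
A 16× gap closes after 4 halvings: 4 × 14.89 ≈ 60 years.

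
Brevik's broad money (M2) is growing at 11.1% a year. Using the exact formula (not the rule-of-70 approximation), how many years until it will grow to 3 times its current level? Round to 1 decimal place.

t = ln(3) / ln(1 + 0.111) = 1.0986 / 0.105261 ≈ 10.44.

10.4 years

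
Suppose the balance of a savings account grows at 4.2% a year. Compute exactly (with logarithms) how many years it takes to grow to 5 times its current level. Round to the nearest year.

39 years

t = ln(5) / ln(1 + 0.042) = 1.6094 / 0.041142 ≈ 39.12.
≈ 39 years.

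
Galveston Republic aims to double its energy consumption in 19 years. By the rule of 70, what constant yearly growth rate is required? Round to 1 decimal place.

≈ 3.7% per year

70 / 19 ≈ 3.68, so about 3.7% per year.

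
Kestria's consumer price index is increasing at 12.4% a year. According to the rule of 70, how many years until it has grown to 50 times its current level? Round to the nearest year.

32 years

Doubling time ≈ 70/12.4 = 5.65 years.
50× is log₂ 50 ≈ 5.64 doublings, so ≈ 5.64 × 5.65 = 32 years.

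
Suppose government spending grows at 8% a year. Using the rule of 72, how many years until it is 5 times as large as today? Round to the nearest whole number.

about 21 years

Doubling time ≈ 72/8 = 9.00 years.
Reaching 5× takes log₂(5) ≈ 2.32 doublings.
2.32 × 9.00 ≈ 21 years.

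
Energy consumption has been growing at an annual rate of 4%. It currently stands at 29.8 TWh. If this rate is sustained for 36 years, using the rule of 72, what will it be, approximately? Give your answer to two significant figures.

Doubling time ≈ 72/4 = 18.00 years.
36 years is 36/18.00 ≈ 2.00 doublings, a factor of 2^2.00 ≈ 4.00.
29.8 × 4.00 ≈ 120 TWh.

around 120 TWh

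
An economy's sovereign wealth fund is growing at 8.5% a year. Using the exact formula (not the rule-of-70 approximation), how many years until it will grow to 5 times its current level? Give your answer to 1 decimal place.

19.7 years

t = ln(5) / ln(1 + 0.085) = 1.6094 / 0.081580 ≈ 19.73.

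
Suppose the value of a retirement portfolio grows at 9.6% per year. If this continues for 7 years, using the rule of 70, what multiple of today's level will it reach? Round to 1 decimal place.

roughly 1.9 times

Doubling time ≈ 70/9.6 = 7.29 years.
7 years / 7.29 ≈ 0.96 doublings → factor 2^0.96 ≈ 1.9.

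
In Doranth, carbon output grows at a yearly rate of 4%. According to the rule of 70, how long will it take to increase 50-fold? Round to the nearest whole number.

≈ 99 years

Doubling time ≈ 70/4 = 17.50 years.
50× is log₂ 50 ≈ 5.64 doublings, so ≈ 5.64 × 17.50 = 99 years.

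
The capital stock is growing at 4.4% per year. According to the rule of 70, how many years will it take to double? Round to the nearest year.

At 4.4%, doubling takes about 70/4.4 = 15.91 years.

around 16 years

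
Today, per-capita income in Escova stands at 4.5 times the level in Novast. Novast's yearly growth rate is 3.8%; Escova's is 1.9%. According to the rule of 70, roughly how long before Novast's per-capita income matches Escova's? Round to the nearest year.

The growth-rate gap is 3.8% − 1.9% = 1.9 percentage points.
So the ratio between them halves every 70/1.9 ≈ 36.84 years.
A 4.5 times gap takes log₂(4.5) ≈ 2.17 halvings to close: 2.17 × 36.84 ≈ 80 years.

roughly 80 years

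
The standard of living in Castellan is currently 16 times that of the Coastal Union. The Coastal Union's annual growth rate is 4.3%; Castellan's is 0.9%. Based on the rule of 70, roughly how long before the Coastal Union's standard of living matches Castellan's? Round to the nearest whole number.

The growth-rate gap is 4.3% − 0.9% = 3.4 percentage points.
So the ratio between them halves every 70/3.4 ≈ 20.59 years.
A 16 times gap closes after 4 halvings: 4 × 20.59 ≈ 82 years.

roughly 82 years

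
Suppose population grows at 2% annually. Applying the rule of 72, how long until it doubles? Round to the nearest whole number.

around 36 years

72/2 ≈ 36.00, so it doubles roughly every 36 years.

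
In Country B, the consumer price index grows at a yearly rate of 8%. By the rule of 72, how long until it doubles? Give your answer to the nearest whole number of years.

about 9 years

Doubling time ≈ 72 / 8 = 9.00 years.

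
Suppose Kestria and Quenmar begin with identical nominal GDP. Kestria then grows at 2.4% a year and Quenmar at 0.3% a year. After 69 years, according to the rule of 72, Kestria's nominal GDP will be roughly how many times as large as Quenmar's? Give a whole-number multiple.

≈ 4 times

Kestria pulls ahead at 2.1 pp per year, so the ratio doubles every 72/2.1 ≈ 34.29 years.
In 69 years that's 2.01 doublings: 2^2.01 ≈ 4.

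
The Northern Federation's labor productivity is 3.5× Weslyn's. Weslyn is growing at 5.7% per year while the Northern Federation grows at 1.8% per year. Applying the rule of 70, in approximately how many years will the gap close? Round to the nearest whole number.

≈ 32 years

Weslyn gains on the Northern Federation at 5.7% − 1.8% = 3.9 points a year.
At that relative rate the gap halves every 70/3.9 ≈ 17.95 years.
A 3.5× gap takes log₂(3.5) ≈ 1.81 halvings to close: 1.81 × 17.95 ≈ 32 years.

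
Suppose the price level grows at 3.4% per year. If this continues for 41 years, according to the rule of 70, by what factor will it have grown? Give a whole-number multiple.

70/3.4 ≈ 20.59 years per doubling.
41 years fits 2 doublings: 2^2 = 4.

roughly 4 times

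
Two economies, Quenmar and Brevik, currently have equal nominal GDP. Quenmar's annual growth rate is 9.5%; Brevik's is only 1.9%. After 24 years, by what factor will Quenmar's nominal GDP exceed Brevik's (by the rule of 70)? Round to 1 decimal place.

Quenmar pulls ahead at 7.6 pp per year, so the ratio doubles every 70/7.6 ≈ 9.21 years.
In 24 years that's 2.61 doublings: 2^2.61 ≈ 6.1.

approximately 6.1 times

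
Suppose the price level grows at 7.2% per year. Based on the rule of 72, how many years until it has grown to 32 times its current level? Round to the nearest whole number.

Doubling time ≈ 72/7.2 = 10.00 years.
32 = 2^5, so 5 doublings → 50 years.

around 50 years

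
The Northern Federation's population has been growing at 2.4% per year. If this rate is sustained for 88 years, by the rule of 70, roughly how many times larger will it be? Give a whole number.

At 2.4% one doubling takes ≈ 29.17 years; 88 years is 3 of them, so ×8.

about 8 times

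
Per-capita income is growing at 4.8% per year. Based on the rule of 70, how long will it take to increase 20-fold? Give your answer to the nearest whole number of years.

One doubling takes 70/4.8 = 14.58 years.
Reaching 20× takes log₂(20) ≈ 4.32 doublings.
4.32 × 14.58 ≈ 63 years.

≈ 63 years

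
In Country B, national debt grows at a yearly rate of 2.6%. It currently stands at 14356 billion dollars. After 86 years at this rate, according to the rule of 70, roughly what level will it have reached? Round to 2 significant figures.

It doubles every 70/2.6 ≈ 26.92 years, so 86 years is 3.19 doublings.
2^3.19 ≈ 9.13; 14356 × 9.13 ≈ 130000 billion dollars.

130000 billion dollars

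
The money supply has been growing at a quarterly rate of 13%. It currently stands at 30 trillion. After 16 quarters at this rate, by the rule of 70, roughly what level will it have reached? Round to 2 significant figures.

It doubles every 70/13 ≈ 5.38 quarters, so 16 quarters is 2.97 doublings.
2^2.97 ≈ 7.84; 30 × 7.84 ≈ 240 trillion.

roughly 240 trillion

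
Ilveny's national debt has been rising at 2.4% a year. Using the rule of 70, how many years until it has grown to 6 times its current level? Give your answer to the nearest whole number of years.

At 2.4% it doubles every 70/2.4 ≈ 29.17 years.
6× is log₂ 6 ≈ 2.58 doublings, so ≈ 2.58 × 29.17 = 75 years.

around 75 years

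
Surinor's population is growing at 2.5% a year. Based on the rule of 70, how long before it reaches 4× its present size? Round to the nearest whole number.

One doubling takes 70/2.5 = 28.00 years.
4× is 2 doublings, so 2 × 28.00 ≈ 56 years.

56 years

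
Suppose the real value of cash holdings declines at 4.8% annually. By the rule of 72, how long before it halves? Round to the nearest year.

approximately 15 years

Falling at 4.8%, it halves about every 72/4.8 = 15.00 years.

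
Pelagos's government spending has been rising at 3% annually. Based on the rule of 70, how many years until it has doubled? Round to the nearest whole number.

70/3 ≈ 23.33, so it doubles roughly every 23 years.

about 23 years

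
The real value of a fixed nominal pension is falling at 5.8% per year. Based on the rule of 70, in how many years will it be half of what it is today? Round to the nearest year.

The rule works in reverse for decay: 70/5.8 ≈ 12.07 years to halve.

12 years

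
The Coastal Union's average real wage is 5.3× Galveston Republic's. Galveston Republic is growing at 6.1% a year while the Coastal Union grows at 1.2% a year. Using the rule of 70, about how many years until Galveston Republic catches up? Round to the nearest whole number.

Galveston Republic gains on the Coastal Union at 6.1% − 1.2% = 4.9 points a year.
At that relative rate the gap halves every 70/4.9 ≈ 14.29 years.
A 5.3× gap takes log₂(5.3) ≈ 2.41 halvings to close: 2.41 × 14.29 ≈ 34 years.

roughly 34 years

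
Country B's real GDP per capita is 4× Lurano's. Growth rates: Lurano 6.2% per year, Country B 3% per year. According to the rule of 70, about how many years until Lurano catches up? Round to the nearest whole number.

What matters is the difference: 3.2 pp.
Rule of 70 on the gap: the ratio halves every 70/3.2 ≈ 21.88 years.
A 4× gap closes after 2 halvings: 2 × 21.88 ≈ 44 years.

≈ 44 years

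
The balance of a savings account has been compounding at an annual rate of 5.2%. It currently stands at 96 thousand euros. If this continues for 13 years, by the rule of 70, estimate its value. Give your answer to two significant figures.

Doubling time ≈ 70/5.2 = 13.46 years.
13 years is 13/13.46 ≈ 0.97 doublings, a factor of 2^0.97 ≈ 1.96.
96 × 1.96 ≈ 190 thousand euros.

approximately 190 thousand euros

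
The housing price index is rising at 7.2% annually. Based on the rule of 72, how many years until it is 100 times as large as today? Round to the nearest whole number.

Doubling time ≈ 72/7.2 = 10.00 years.
Reaching 100× takes log₂(100) ≈ 6.64 doublings.
6.64 × 10.00 ≈ 66 years.

around 66 years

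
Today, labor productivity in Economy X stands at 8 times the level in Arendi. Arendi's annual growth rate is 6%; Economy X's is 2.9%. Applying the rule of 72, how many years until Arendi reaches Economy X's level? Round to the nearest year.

What matters is the difference: 3.1 pp.
Rule of 72 on the gap: the ratio halves every 72/3.1 ≈ 23.23 years.
An 8 times gap closes after 3 halvings: 3 × 23.23 ≈ 70 years.

70 years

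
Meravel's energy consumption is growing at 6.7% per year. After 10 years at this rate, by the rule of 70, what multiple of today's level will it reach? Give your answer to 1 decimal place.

Doubles every ≈ 10.45 years (70/6.7).
10 years is 0.96 doublings; 2^0.96 ≈ 1.9×.

1.9 times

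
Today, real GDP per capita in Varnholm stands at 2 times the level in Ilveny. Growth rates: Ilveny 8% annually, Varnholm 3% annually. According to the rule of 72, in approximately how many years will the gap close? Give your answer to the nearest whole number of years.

approximately 14 years

What matters is the difference: 5 pp.
Rule of 72 on the gap: the ratio halves every 72/5 ≈ 14.40 years.
A 2 times gap closes after 1 halving: 1 × 14.40 ≈ 14 years.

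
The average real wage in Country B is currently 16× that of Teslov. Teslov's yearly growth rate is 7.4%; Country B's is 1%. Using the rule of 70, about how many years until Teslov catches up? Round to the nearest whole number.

What matters is the difference: 6.4 pp.
Rule of 70 on the gap: the ratio halves every 70/6.4 ≈ 10.94 years.
A 16× gap closes after 4 halvings: 4 × 10.94 ≈ 44 years.

approximately 44 years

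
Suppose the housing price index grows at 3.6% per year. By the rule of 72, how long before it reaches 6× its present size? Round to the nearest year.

approximately 52 years

One doubling takes 72/3.6 = 20.00 years.
Reaching 6× takes log₂(6) ≈ 2.58 doublings.
2.58 × 20.00 ≈ 52 years.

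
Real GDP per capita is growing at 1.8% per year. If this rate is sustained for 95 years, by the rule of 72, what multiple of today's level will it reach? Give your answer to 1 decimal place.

Doubling time ≈ 72/1.8 = 40.00 years.
95 years / 40.00 ≈ 2.38 doublings → factor 2^2.38 ≈ 5.2.

approximately 5.2 times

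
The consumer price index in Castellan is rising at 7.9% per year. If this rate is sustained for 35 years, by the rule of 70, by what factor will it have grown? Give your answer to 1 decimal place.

around 15.5 times

Doubling time ≈ 70/7.9 = 8.86 years.
35 years / 8.86 ≈ 3.95 doublings → factor 2^3.95 ≈ 15.5.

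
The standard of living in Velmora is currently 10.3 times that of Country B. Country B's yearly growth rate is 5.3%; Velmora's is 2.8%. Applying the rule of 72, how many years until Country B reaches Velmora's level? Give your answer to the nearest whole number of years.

Country B gains on Velmora at 5.3% − 2.8% = 2.5 points a year.
At that relative rate the gap halves every 72/2.5 ≈ 28.80 years.
A 10.3 times gap takes log₂(10.3) ≈ 3.36 halvings to close: 3.36 × 28.80 ≈ 97 years.

97 years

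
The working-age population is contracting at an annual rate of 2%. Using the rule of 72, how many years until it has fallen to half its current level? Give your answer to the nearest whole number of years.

Halving time ≈ 72 / 2 = 36.00 → 36 years.

≈ 36 years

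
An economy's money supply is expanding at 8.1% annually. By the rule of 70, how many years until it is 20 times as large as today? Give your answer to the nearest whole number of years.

approximately 37 years

One doubling takes 70/8.1 = 8.64 years.
20× is log₂ 20 ≈ 4.32 doublings, so ≈ 4.32 × 8.64 = 37 years.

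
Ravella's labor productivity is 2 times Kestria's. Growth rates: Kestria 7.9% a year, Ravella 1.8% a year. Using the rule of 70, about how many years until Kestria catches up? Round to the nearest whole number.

approximately 11 years

What matters is the difference: 6.1 pp.
Rule of 70 on the gap: the ratio halves every 70/6.1 ≈ 11.48 years.
A 2 times gap closes after 1 halving: 1 × 11.48 ≈ 11 years.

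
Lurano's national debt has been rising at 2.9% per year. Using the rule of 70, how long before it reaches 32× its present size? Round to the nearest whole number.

approximately 121 years

At 2.9% it doubles every 70/2.9 ≈ 24.14 years.
Getting to 32× needs 5 doublings: 5 × 24.14 ≈ 121 years.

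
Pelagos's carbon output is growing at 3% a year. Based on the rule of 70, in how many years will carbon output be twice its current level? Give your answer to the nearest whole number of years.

roughly 23 years

70/3 ≈ 23.33, so it doubles roughly every 23 years.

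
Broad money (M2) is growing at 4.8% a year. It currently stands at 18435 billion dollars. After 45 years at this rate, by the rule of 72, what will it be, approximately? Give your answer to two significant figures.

≈ 150000 billion dollars

It doubles every 72/4.8 ≈ 15.00 years, so 45 years is 3.00 doublings.
2^3.00 ≈ 8.00; 18435 × 8.00 ≈ 150000 billion dollars.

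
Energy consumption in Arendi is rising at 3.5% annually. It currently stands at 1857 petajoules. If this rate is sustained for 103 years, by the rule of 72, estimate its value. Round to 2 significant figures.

60000 petajoules

It doubles every 72/3.5 ≈ 20.57 years, so 103 years is 5.01 doublings.
2^5.01 ≈ 32.22; 1857 × 32.22 ≈ 60000 petajoules.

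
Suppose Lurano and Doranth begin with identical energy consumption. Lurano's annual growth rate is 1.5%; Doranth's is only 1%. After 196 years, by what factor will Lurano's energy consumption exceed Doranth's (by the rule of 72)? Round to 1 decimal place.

around 2.6 times

Rate gap = 1.5% − 1% = 0.5 points.
The ratio doubles every 72/0.5 ≈ 144.00 years.
196/144.00 ≈ 1.36 doublings → ratio ≈ 2^1.36 ≈ 2.6.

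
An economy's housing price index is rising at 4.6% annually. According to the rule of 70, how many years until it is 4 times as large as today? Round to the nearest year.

One doubling takes 70/4.6 = 15.22 years.
4× is 2 doublings, so 2 × 15.22 ≈ 30 years.

≈ 30 years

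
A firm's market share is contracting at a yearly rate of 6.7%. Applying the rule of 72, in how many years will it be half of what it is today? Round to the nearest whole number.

roughly 11 years

The rule works in reverse for decay: 72/6.7 ≈ 10.75 years to halve.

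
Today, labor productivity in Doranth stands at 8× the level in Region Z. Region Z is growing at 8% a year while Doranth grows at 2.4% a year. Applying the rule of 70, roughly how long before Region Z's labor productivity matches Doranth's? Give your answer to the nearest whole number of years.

roughly 38 years

Region Z gains on Doranth at 8% − 2.4% = 5.6 points a year.
At that relative rate the gap halves every 70/5.6 ≈ 12.50 years.
An 8× gap closes after 3 halvings: 3 × 12.50 ≈ 38 years.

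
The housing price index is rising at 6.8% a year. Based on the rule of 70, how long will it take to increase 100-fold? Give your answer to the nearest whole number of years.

One doubling takes 70/6.8 = 10.29 years.
100× is log₂ 100 ≈ 6.64 doublings, so ≈ 6.64 × 10.29 = 68 years.

approximately 68 years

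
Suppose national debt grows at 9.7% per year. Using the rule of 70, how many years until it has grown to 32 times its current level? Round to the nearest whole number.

≈ 36 years

At 9.7% it doubles every 70/9.7 ≈ 7.22 years.
Getting to 32× needs 5 doublings: 5 × 7.22 ≈ 36 years.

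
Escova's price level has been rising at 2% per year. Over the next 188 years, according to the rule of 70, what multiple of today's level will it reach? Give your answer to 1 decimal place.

Doubles every ≈ 35.00 years (70/2).
188 years is 5.37 doublings; 2^5.37 ≈ 41.4×.

about 41.4 times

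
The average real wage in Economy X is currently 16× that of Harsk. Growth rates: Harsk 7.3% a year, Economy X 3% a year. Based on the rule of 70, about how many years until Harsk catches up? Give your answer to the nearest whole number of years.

roughly 65 years

The growth-rate gap is 7.3% − 3% = 4.3 percentage points.
So the ratio between them halves every 70/4.3 ≈ 16.28 years.
A 16× gap closes after 4 halvings: 4 × 16.28 ≈ 65 years.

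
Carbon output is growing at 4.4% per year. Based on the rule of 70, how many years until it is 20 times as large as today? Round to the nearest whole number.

≈ 69 years

At 4.4% it doubles every 70/4.4 ≈ 15.91 years.
20× is log₂ 20 ≈ 4.32 doublings, so ≈ 4.32 × 15.91 = 69 years.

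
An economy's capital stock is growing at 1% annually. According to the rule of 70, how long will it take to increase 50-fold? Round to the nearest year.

At 1% it doubles every 70/1 ≈ 70.00 years.
50× is log₂ 50 ≈ 5.64 doublings, so ≈ 5.64 × 70.00 = 395 years.

≈ 395 years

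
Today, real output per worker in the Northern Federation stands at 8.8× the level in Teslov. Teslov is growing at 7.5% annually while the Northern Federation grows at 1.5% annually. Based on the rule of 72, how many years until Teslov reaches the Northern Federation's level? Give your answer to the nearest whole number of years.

about 38 years

What matters is the difference: 6 pp.
Rule of 72 on the gap: the ratio halves every 72/6 ≈ 12.00 years.
An 8.8× gap takes log₂(8.8) ≈ 3.14 halvings to close: 3.14 × 12.00 ≈ 38 years.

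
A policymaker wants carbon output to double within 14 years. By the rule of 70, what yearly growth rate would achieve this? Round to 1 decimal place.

around 5.0% per year

70 / 14 ≈ 5.00, so about 5.0% per year.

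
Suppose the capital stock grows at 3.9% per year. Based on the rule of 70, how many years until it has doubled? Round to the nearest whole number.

18 years

70/3.9 ≈ 17.95, so it doubles roughly every 18 years.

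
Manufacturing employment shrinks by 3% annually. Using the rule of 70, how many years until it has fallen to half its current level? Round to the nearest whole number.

Halving time ≈ 70 / 3 = 23.33 → 23 years.

approximately 23 years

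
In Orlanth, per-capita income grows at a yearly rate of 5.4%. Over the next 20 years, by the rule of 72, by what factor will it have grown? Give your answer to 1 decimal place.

about 2.8 times

Doubling time ≈ 72/5.4 = 13.33 years.
20 years / 13.33 ≈ 1.50 doublings → factor 2^1.50 ≈ 2.8.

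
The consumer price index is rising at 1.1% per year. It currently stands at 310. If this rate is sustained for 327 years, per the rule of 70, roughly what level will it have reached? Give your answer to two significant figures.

≈ 11000

Doubling time ≈ 70/1.1 = 63.64 years.
327 years is 327/63.64 ≈ 5.14 doublings, a factor of 2^5.14 ≈ 35.26.
310 × 35.26 ≈ 11000.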